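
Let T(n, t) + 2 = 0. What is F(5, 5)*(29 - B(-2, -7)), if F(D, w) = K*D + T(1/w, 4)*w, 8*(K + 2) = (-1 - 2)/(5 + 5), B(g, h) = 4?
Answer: -8075/16 ≈ -504.69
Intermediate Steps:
T(n, t) = -2 (T(n, t) = -2 + 0 = -2)
K = -163/80 (K = -2 + ((-1 - 2)/(5 + 5))/8 = -2 + (-3/10)/8 = -2 + (-3*⅒)/8 = -2 + (⅛)*(-3/10) = -2 - 3/80 = -163/80 ≈ -2.0375)
F(D, w) = -2*w - 163*D/80 (F(D, w) = -163*D/80 - 2*w = -2*w - 163*D/80)
F(5, 5)*(29 - B(-2, -7)) = (-2*5 - 163/80*5)*(29 - 1*4) = (-10 - 163/16)*(29 - 4) = -323/16*25 = -8075/16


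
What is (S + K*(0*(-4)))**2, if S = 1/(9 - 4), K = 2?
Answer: 1/25 ≈ 0.040000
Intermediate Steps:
S = 1/5 ≈ 0.20000
(S + K*(0*(-4)))**2 = (1/5 + 2*(0*(-4)))**2 = (1/5 + 2*0)**2 = (1/5 + 0)**2 = (1/5)**2 = 1/25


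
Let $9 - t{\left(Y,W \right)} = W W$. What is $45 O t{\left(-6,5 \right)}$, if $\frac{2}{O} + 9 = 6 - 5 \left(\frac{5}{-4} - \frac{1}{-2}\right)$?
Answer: $-1920$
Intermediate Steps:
$t{\left(Y,W \right)} = 9 - W^{2}$ ($t{\left(Y,W \right)} = 9 - W W = 9 - W^{2}$)
$O = \frac{8}{3}$ ($O = \frac{2}{-9 + \left(6 - 5 \left(\frac{5}{-4} - \frac{1}{-2}\right)\right)} = \frac{2}{-9 + \left(6 - 5 \left(5 \left(- \frac{1}{4}\right) - - \frac{1}{2}\right)\right)} = \frac{2}{-9 + \left(6 - 5 \left(- \frac{5}{4} + \frac{1}{2}\right)\right)} = \frac{2}{-9 + \left(6 - - \frac{15}{4}\right)} = \frac{2}{-9 + \left(6 + \frac{15}{4}\right)} = \frac{2}{-9 + \frac{39}{4}} = \frac{2}{\frac{3}{4}} = 2 \cdot \frac{4}{3} = \frac{8}{3} \approx 2.6667$)
$45 O t{\left(-6,5 \right)} = 45 \cdot \frac{8}{3} \left(9 - 5^{2}\right) = 120 \left(9 - 25\right) = 120 \left(-16\right) = -1920$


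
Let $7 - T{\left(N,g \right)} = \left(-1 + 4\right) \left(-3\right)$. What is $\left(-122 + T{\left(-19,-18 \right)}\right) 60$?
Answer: $-6360$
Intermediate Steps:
$T{\left(N,g \right)} = 16$ ($T{\left(N,g \right)} = 7 - \left(-1 + 4\right) \left(-3\right) = 7 - 3 \left(-3\right) = 7 - -9 = 7 + 9 = 16$)
$\left(-122 + T{\left(-19,-18 \right)}\right) 60 = \left(-122 + 16\right) 60 = \left(-106\right) 60 = -6360$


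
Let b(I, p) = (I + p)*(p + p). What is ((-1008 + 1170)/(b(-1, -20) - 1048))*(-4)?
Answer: 81/26 ≈ 3.1154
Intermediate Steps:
b(I, p) = 2*p*(I + p) (b(I, p) = (I + p)*(2*p) = 2*p*(I + p))
((-1008 + 1170)/(b(-1, -20) - 1048))*(-4) = ((-1008 + 1170)/(2*(-20)*(-1 - 20) - 1048))*(-4) = (162/(2*(-20)*(-21) - 1048))*(-4) = (162/(840 - 1048))*(-4) = (162/(-208))*(-4) = (162*(-1/208))*(-4) = -81/104*(-4) = 81/26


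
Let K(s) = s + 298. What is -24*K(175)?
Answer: -11352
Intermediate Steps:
K(s) = 298 + s
-24*K(175) = -24*(298 + 175) = -24*473 = -11352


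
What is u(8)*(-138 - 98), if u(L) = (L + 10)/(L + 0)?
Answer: -531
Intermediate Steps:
u(L) = (10 + L)/L
u(8)*(-138 - 98) = ((10 + 8)/8)*(-138 - 98) = ((1/8)*18)*(-236) = (9/4)*(-236) = -531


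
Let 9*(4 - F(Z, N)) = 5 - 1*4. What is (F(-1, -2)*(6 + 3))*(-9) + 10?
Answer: -305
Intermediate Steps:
F(Z, N) = 35/9 (F(Z, N) = 4 - (5 - 1*4)/9 = 4 - (5 - 4)/9 = 4 - 1/9*1 = 4 - 1/9 = 35/9)
(F(-1, -2)*(6 + 3))*(-9) + 10 = (35*(6 + 3)/9)*(-9) + 10 = ((35/9)*9)*(-9) + 10 = 35*(-9) + 10 = -315 + 10 = -305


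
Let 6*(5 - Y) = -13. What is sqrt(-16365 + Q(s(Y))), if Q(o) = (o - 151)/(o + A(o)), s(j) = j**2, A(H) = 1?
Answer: 22*I*sqrt(120155555)/1885 ≈ 127.93*I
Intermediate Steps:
Y = 43/6 (Y = 5 - 1/6*(-13) = 5 + 13/6 = 43/6 ≈ 7.1667)
Q(o) = (-151 + o)/(1 + o) (Q(o) = (o - 151)/(o + 1) = (-151 + o)/(1 + o))
sqrt(-16365 + Q(s(Y))) = sqrt(-16365 + (-151 + (43/6)**2)/(1 + (43/6)**2)) = sqrt(-16365 + (-151 + 1849/36)/(1 + 1849/36)) = sqrt(-16365 - 3587/36/(1885/36)) = sqrt(-16365 + (36/1885)*(-3587/36)) = sqrt(-16365 - 3587/1885) = sqrt(-30851612/1885) = 22*I*sqrt(120155555)/1885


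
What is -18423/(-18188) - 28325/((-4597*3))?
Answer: 769246693/250830708 ≈ 3.0668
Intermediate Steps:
-18423/(-18188) - 28325/((-4597*3)) = -18423*(-1/18188) - 28325/(-13791) = 18423/18188 - 28325*(-1/13791) = 18423/18188 + 28325/13791 = 769246693/250830708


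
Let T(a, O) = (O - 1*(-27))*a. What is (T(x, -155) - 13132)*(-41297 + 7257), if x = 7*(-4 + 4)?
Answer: 447013280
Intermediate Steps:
x = 0 (x = 7*0 = 0)
T(a, O) = a*(27 + O) (T(a, O) = (O + 27)*a = (27 + O)*a = a*(27 + O))
(T(x, -155) - 13132)*(-41297 + 7257) = (0*(27 - 155) - 13132)*(-41297 + 7257) = (0*(-128) - 13132)*(-34040) = (0 - 13132)*(-34040) = -13132*(-34040) = 447013280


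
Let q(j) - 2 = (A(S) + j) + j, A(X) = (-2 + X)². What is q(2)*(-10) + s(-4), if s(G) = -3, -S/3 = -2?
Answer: -223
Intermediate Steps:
S = 6 (S = -3*(-2) = 6)
q(j) = 18 + 2*j (q(j) = 2 + (((-2 + 6)² + j) + j) = 2 + ((4² + j) + j) = 2 + ((16 + j) + j) = 2 + (16 + 2*j) = 18 + 2*j)
q(2)*(-10) + s(-4) = (18 + 2*2)*(-10) - 3 = (18 + 4)*(-10) - 3 = 22*(-10) - 3 = -220 - 3 = -223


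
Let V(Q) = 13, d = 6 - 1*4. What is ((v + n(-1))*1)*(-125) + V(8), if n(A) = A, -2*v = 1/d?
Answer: 677/4 ≈ 169.25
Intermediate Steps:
d = 2 (d = 6 - 4 = 2)
v = -¼ (v = -½/2 = -½*½ = -¼ ≈ -0.25000)
((v + n(-1))*1)*(-125) + V(8) = ((-¼ - 1)*1)*(-125) + 13 = -5/4*1*(-125) + 13 = -5/4*(-125) + 13 = 625/4 + 13 = 677/4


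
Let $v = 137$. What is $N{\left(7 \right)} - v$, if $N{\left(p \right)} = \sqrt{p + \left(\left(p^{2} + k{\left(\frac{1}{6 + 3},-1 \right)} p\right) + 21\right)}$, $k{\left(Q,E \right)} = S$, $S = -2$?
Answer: $-137 + 3 \sqrt{7} \approx -129.06$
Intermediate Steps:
$k{\left(Q,E \right)} = -2$
$N{\left(p \right)} = \sqrt{21 + p^{2} - p}$ ($N{\left(p \right)} = \sqrt{p + \left(\left(p^{2} - 2 p\right) + 21\right)} = \sqrt{p + \left(21 + p^{2} - 2 p\right)} = \sqrt{21 + p^{2} - p}$)
$N{\left(7 \right)} - v = \sqrt{21 + 7^{2} - 7} - 137 = \sqrt{21 + 49 - 7} - 137 = \sqrt{63} - 137 = 3 \sqrt{7} - 137 = -137 + 3 \sqrt{7}$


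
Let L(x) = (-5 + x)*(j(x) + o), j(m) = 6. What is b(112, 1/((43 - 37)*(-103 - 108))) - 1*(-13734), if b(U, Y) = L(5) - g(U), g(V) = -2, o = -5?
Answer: 13736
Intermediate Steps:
L(x) = -5 + x (L(x) = (-5 + x)*(6 - 5) = (-5 + x)*1 = -5 + x)
b(U, Y) = 2 (b(U, Y) = (-5 + 5) - 1*(-2) = 0 + 2 = 2)
b(112, 1/((43 - 37)*(-103 - 108))) - 1*(-13734) = 2 - 1*(-13734) = 2 + 13734 = 13736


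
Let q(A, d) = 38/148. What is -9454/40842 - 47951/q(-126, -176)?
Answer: -72461435267/387999 ≈ -1.8676e+5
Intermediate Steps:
q(A, d) = 19/74 (q(A, d) = 38*(1/148) = 19/74)
-9454/40842 - 47951/q(-126, -176) = -9454/40842 - 47951/19/74 = -9454*1/40842 - 47951*74/19 = -4727/20421 - 3548374/19 = -72461435267/387999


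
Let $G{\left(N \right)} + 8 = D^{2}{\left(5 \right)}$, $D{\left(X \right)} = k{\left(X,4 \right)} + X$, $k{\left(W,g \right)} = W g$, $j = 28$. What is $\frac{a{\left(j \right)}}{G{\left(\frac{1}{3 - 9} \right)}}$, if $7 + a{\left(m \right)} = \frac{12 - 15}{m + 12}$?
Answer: $- \frac{283}{24680} \approx -0.011467$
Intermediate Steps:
$a{\left(m \right)} = -7 - \frac{3}{12 + m}$ ($a{\left(m \right)} = -7 + \frac{12 - 15}{m + 12} = -7 - \frac{3}{12 + m}$)
$D{\left(X \right)} = 5 X$ ($D{\left(X \right)} = X 4 + X = 4 X + X = 5 X$)
$G{\left(N \right)} = 617$ ($G{\left(N \right)} = -8 + \left(5 \cdot 5\right)^{2} = -8 + 25^{2} = -8 + 625 = 617$)
$\frac{a{\left(j \right)}}{G{\left(\frac{1}{3 - 9} \right)}} = \frac{\frac{1}{12 + 28} \left(-87 - 196\right)}{617} = \frac{-87 - 196}{40} \cdot \frac{1}{617} = \frac{1}{40} \left(-283\right) \frac{1}{617} = \left(- \frac{283}{40}\right) \frac{1}{617} = - \frac{283}{24680}$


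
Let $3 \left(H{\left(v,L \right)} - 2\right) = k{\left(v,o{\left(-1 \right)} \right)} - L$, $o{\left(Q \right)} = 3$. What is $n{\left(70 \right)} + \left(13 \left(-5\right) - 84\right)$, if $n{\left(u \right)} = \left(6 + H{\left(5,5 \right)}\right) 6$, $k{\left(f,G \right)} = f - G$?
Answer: $-107$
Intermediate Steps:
$H{\left(v,L \right)} = 1 - \frac{L}{3} + \frac{v}{3}$ ($H{\left(v,L \right)} = 2 + \frac{\left(v - 3\right) - L}{3} = 2 + \frac{\left(-3 + v\right) - L}{3} = 2 + \frac{-3 + v - L}{3} = 2 - \left(1 - \frac{v}{3} + \frac{L}{3}\right) = 1 - \frac{L}{3} + \frac{v}{3}$)
$n{\left(u \right)} = 42$ ($n{\left(u \right)} = \left(6 + \left(1 - \frac{5}{3} + \frac{1}{3} \cdot 5\right)\right) 6 = \left(6 + \left(1 - \frac{5}{3} + \frac{5}{3}\right)\right) 6 = \left(6 + 1\right) 6 = 7 \cdot 6 = 42$)
$n{\left(70 \right)} + \left(13 \left(-5\right) - 84\right) = 42 + \left(13 \left(-5\right) - 84\right) = 42 - 149 = -107$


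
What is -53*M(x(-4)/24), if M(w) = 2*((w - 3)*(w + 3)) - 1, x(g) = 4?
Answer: 18073/18 ≈ 1004.1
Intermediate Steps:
M(w) = -1 + 2*(-3 + w)*(3 + w) (M(w) = 2*((-3 + w)*(3 + w)) - 1 = 2*(-3 + w)*(3 + w) - 1 = -1 + 2*(-3 + w)*(3 + w))
-53*M(x(-4)/24) = -53*(-19 + 2*(4/24)²) = -53*(-19 + 2*(4*(1/24))²) = -53*(-19 + 2*(⅙)²) = -53*(-19 + 2*(1/36)) = -53*(-19 + 1/18) = -53*(-341/18) = 18073/18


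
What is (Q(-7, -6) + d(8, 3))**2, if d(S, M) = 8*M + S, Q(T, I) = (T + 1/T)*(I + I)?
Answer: 678976/49 ≈ 13857.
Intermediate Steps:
Q(T, I) = 2*I*(T + 1/T) (Q(T, I) = (T + 1/T)*(2*I) = 2*I*(T + 1/T))
d(S, M) = S + 8*M
(Q(-7, -6) + d(8, 3))**2 = (2*(-6)*(1 + (-7)**2)/(-7) + (8 + 8*3))**2 = (2*(-6)*(-1/7)*(1 + 49) + (8 + 24))**2 = (2*(-6)*(-1/7)*50 + 32)**2 = (600/7 + 32)**2 = (824/7)**2 = 678976/49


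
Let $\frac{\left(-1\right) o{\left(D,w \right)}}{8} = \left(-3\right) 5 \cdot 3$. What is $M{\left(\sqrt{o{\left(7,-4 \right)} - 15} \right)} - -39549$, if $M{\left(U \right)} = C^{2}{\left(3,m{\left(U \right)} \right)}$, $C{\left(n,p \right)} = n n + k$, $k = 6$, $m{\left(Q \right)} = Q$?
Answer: $39774$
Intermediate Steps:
$o{\left(D,w \right)} = 360$ ($o{\left(D,w \right)} = - 8 \left(-3\right) 5 \cdot 3 = - 8 \left(\left(-15\right) 3\right) = \left(-8\right) \left(-45\right) = 360$)
$C{\left(n,p \right)} = 6 + n^{2}$ ($C{\left(n,p \right)} = n n + 6 = n^{2} + 6 = 6 + n^{2}$)
$M{\left(U \right)} = 225$ ($M{\left(U \right)} = \left(6 + 3^{2}\right)^{2} = \left(6 + 9\right)^{2} = 15^{2} = 225$)
$M{\left(\sqrt{o{\left(7,-4 \right)} - 15} \right)} - -39549 = 225 - -39549 = 225 + 39549 = 39774$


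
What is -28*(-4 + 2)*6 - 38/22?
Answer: 3677/11 ≈ 334.27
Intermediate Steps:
-28*(-4 + 2)*6 - 38/22 = -(-56)*6 - 38*1/22 = -28*(-12) - 19/11 = 336 - 19/11 = 3677/11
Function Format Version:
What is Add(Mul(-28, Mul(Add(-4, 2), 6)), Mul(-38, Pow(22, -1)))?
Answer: Rational(3677, 11) ≈ 334.27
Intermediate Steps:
Add(Mul(-28, Mul(Add(-4, 2), 6)), Mul(-38, Pow(22, -1))) = Add(Mul(-28, Mul(-2, 6)), Mul(-38, Rational(1, 22))) = Add(Mul(-28, -12), Rational(-19, 11)) = Add(336, Rational(-19, 11)) = Rational(3677, 11)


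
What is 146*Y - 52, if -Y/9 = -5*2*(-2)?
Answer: -26332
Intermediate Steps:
Y = -180 (Y = -9*(-5*2)*(-2) = -(-90)*(-2) = -9*20 = -180)
146*Y - 52 = 146*(-180) - 52 = -26280 - 52 = -26332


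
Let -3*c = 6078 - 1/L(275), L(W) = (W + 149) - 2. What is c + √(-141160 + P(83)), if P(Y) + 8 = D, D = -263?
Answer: -2564915/1266 + I*√141431 ≈ -2026.0 + 376.07*I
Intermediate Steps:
P(Y) = -271 (P(Y) = -8 - 263 = -271)
L(W) = 147 + W (L(W) = (149 + W) - 2 = 147 + W)
c = -2564915/1266 (c = -(6078 - 1/(147 + 275))/3 = -(6078 - 1/422)/3 = -⅓*2564915/422 = -2564915/1266 ≈ -2026.0)
c + √(-141160 + P(83)) = -2564915/1266 + √(-141160 - 271) = -2564915/1266 + √(-141431) = -2564915/1266 + I*√141431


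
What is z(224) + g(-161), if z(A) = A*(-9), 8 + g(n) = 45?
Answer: -1979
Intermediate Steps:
g(n) = 37 (g(n) = -8 + 45 = 37)
z(A) = -9*A
z(224) + g(-161) = -9*224 + 37 = -2016 + 37 = -1979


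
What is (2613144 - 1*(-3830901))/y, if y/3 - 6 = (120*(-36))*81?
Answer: -716005/116638 ≈ -6.1387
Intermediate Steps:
y = -1049742 (y = 18 + 3*((120*(-36))*81) = 18 + 3*(-4320*81) = 18 + 3*(-349920) = 18 - 1049760 = -1049742)
(2613144 - 1*(-3830901))/y = (2613144 - 1*(-3830901))/(-1049742) = (2613144 + 3830901)*(-1/1049742) = 6444045*(-1/1049742) = -716005/116638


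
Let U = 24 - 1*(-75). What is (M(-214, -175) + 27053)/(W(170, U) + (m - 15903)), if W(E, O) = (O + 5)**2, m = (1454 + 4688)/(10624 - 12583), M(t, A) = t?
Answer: -52577601/9971575 ≈ -5.2728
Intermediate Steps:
m = -6142/1959 (m = 6142/(-1959) = 6142*(-1/1959) = -6142/1959 ≈ -3.1353)
U = 99 (U = 24 + 75 = 99)
W(E, O) = (5 + O)**2
(M(-214, -175) + 27053)/(W(170, U) + (m - 15903)) = (-214 + 27053)/((5 + 99)**2 + (-6142/1959 - 15903)) = 26839/(104**2 - 31160119/1959) = 26839/(10816 - 31160119/1959) = 26839/(-9971575/1959) = 26839*(-1959/9971575) = -52577601/9971575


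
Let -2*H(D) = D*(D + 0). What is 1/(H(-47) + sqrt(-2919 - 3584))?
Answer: -4418/4905693 - 4*I*sqrt(6503)/4905693 ≈ -0.00090059 - 6.5753e-5*I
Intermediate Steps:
H(D) = -D**2/2 (H(D) = -D*(D + 0)/2 = -D*D/2 = -D**2/2)
1/(H(-47) + sqrt(-2919 - 3584)) = 1/(-1/2*(-47)**2 + sqrt(-2919 - 3584)) = 1/(-1/2*2209 + sqrt(-6503)) = 1/(-2209/2 + I*sqrt(6503))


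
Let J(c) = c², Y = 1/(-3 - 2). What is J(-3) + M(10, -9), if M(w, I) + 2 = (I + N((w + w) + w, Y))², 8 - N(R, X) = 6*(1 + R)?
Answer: 34976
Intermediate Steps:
Y = -⅕ (Y = 1/(-5) = -⅕ ≈ -0.20000)
N(R, X) = 2 - 6*R (N(R, X) = 8 - 6*(1 + R) = 8 - (6 + 6*R) = 8 + (-6 - 6*R) = 2 - 6*R)
M(w, I) = -2 + (2 + I - 18*w)² (M(w, I) = -2 + (I + (2 - 6*((w + w) + w)))² = -2 + (I + (2 - 6*(2*w + w)))² = -2 + (I + (2 - 18*w))² = -2 + (2 + I - 18*w)²)
J(-3) + M(10, -9) = (-3)² + (-2 + (2 - 9 - 18*10)²) = 9 + (-2 + (2 - 9 - 180)²) = 9 + (-2 + (-187)²) = 9 + (-2 + 34969) = 9 + 34967 = 34976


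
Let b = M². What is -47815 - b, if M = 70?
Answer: -52715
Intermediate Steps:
b = 4900 (b = 70² = 4900)
-47815 - b = -47815 - 1*4900 = -47815 - 4900 = -52715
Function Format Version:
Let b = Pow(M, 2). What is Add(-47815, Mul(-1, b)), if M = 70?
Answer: -52715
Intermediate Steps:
b = 4900 (b = Pow(70, 2) = 4900)
Add(-47815, Mul(-1, b)) = Add(-47815, Mul(-1, 4900)) = Add(-47815, -4900) = -52715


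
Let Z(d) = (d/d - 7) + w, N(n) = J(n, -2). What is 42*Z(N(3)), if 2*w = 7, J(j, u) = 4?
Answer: -105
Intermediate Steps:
N(n) = 4
w = 7/2 (w = (½)*7 = 7/2 ≈ 3.5000)
Z(d) = -5/2 (Z(d) = (d/d - 7) + 7/2 = (1 - 7) + 7/2 = -6 + 7/2 = -5/2)
42*Z(N(3)) = 42*(-5/2) = -105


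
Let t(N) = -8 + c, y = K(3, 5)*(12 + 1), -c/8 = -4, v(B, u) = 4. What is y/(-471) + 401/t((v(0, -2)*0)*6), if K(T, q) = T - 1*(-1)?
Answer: 20847/1256 ≈ 16.598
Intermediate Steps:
K(T, q) = 1 + T (K(T, q) = T + 1 = 1 + T)
c = 32 (c = -8*(-4) = 32)
y = 52 (y = (1 + 3)*(12 + 1) = 4*13 = 52)
t(N) = 24 (t(N) = -8 + 32 = 24)
y/(-471) + 401/t((v(0, -2)*0)*6) = 52/(-471) + 401/24 = 52*(-1/471) + 401*(1/24) = -52/471 + 401/24 = 20847/1256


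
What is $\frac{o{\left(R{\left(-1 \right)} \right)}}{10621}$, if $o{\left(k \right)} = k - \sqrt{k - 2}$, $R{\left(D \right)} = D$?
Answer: $- \frac{1}{10621} - \frac{i \sqrt{3}}{10621} \approx -9.4153 \cdot 10^{-5} - 0.00016308 i$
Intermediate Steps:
$o{\left(k \right)} = k - \sqrt{-2 + k}$
$\frac{o{\left(R{\left(-1 \right)} \right)}}{10621} = \frac{-1 - \sqrt{-2 - 1}}{10621} = \frac{-1 - \sqrt{-3}}{10621} = \frac{-1 - i \sqrt{3}}{10621} = - \frac{1}{10621} - \frac{i \sqrt{3}}{10621}$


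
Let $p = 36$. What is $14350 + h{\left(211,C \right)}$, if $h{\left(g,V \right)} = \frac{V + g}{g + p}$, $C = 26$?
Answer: $\frac{3544687}{247} \approx 14351.0$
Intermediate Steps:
$h{\left(g,V \right)} = \frac{V + g}{36 + g}$ ($h{\left(g,V \right)} = \frac{V + g}{g + 36} = \frac{V + g}{36 + g}$)
$14350 + h{\left(211,C \right)} = 14350 + \frac{26 + 211}{36 + 211} = 14350 + \frac{1}{247} \cdot 237 = 14350 + \frac{237}{247} = \frac{3544687}{247}$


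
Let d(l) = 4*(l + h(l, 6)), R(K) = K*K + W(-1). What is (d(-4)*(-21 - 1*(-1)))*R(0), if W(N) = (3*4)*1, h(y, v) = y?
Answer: 7680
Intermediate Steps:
W(N) = 12 (W(N) = 12*1 = 12)
R(K) = 12 + K² (R(K) = K*K + 12 = K² + 12 = 12 + K²)
d(l) = 8*l (d(l) = 4*(l + l) = 4*(2*l) = 8*l)
(d(-4)*(-21 - 1*(-1)))*R(0) = ((8*(-4))*(-21 - 1*(-1)))*(12 + 0²) = (-32*(-21 + 1))*(12 + 0) = -32*(-20)*12 = 640*12 = 7680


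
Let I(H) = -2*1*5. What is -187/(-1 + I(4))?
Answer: 17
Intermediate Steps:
I(H) = -10 (I(H) = -2*5 = -10)
-187/(-1 + I(4)) = -187/(-1 - 10) = -187/(-11) = -187*(-1/11) = 17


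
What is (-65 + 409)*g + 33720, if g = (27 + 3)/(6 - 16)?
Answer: 32688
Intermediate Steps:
g = -3 (g = 30/(-10) = 30*(-⅒) = -3)
(-65 + 409)*g + 33720 = (-65 + 409)*(-3) + 33720 = 344*(-3) + 33720 = -1032 + 33720 = 32688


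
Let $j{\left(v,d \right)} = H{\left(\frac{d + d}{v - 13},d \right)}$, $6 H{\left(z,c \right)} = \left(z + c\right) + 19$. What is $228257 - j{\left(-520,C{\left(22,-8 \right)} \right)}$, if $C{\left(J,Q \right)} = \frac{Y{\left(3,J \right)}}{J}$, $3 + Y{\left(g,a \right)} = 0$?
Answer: $\frac{16059028291}{70356} \approx 2.2825 \cdot 10^{5}$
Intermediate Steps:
$Y{\left(g,a \right)} = -3$ ($Y{\left(g,a \right)} = -3 + 0 = -3$)
$C{\left(J,Q \right)} = - \frac{3}{J}$
$H{\left(z,c \right)} = \frac{19}{6} + \frac{c}{6} + \frac{z}{6}$ ($H{\left(z,c \right)} = \frac{\left(z + c\right) + 19}{6} = \frac{\left(c + z\right) + 19}{6} = \frac{19 + c + z}{6} = \frac{19}{6} + \frac{c}{6} + \frac{z}{6}$)
$j{\left(v,d \right)} = \frac{19}{6} + \frac{d}{6} + \frac{d}{3 \left(-13 + v\right)}$ ($j{\left(v,d \right)} = \frac{19}{6} + \frac{d}{6} + \frac{\left(d + d\right) \frac{1}{v - 13}}{6} = \frac{19}{6} + \frac{d}{6} + \frac{2 d \frac{1}{-13 + v}}{6} = \frac{19}{6} + \frac{d}{6} + \frac{d}{3 \left(-13 + v\right)}$)
$228257 - j{\left(-520,C{\left(22,-8 \right)} \right)} = 228257 - \frac{2 \left(- \frac{3}{22}\right) + \left(-13 - 520\right) \left(19 - \frac{3}{22}\right)}{6 \left(-13 - 520\right)} = 228257 - \frac{2 \left(\left(-3\right) \frac{1}{22}\right) - 533 \left(19 - \frac{3}{22}\right)}{6 \left(-533\right)} = 228257 - \frac{1}{6} \left(- \frac{1}{533}\right) \left(2 \left(- \frac{3}{22}\right) - 533 \left(19 - \frac{3}{22}\right)\right) = 228257 - \frac{1}{6} \left(- \frac{1}{533}\right) \left(- \frac{3}{11} - \frac{221195}{22}\right) = 228257 - \frac{1}{6} \left(- \frac{1}{533}\right) \left(- \frac{221201}{22}\right) = 228257 - \frac{221201}{70356} = \frac{16059028291}{70356}$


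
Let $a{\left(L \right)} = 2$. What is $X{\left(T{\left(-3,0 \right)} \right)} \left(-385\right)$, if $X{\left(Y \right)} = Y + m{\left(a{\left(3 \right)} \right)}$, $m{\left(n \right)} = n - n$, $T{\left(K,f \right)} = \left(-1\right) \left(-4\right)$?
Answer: $-1540$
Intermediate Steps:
$T{\left(K,f \right)} = 4$
$m{\left(n \right)} = 0$
$X{\left(Y \right)} = Y$ ($X{\left(Y \right)} = Y + 0 = Y$)
$X{\left(T{\left(-3,0 \right)} \right)} \left(-385\right) = 4 \left(-385\right) = -1540$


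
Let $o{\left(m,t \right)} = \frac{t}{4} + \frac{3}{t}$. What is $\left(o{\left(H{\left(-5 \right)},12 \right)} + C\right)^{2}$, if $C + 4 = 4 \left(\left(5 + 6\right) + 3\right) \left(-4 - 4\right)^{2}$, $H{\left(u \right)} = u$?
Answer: $\frac{205434889}{16} \approx 1.284 \cdot 10^{7}$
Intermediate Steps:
$o{\left(m,t \right)} = \frac{3}{t} + \frac{t}{4}$ ($o{\left(m,t \right)} = t \frac{1}{4} + \frac{3}{t} = \frac{t}{4} + \frac{3}{t} = \frac{3}{t} + \frac{t}{4}$)
$C = 3580$ ($C = -4 + 4 \left(\left(5 + 6\right) + 3\right) \left(-4 - 4\right)^{2} = -4 + 4 \left(11 + 3\right) \left(-8\right)^{2} = -4 + 4 \cdot 14 \cdot 64 = -4 + 56 \cdot 64 = -4 + 3584 = 3580$)
$\left(o{\left(H{\left(-5 \right)},12 \right)} + C\right)^{2} = \left(\left(\frac{3}{12} + \frac{1}{4} \cdot 12\right) + 3580\right)^{2} = \left(\left(3 \cdot \frac{1}{12} + 3\right) + 3580\right)^{2} = \left(\left(\frac{1}{4} + 3\right) + 3580\right)^{2} = \left(\frac{13}{4} + 3580\right)^{2} = \left(\frac{14333}{4}\right)^{2} = \frac{205434889}{16}$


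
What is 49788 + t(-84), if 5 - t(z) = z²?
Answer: 42737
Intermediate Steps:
t(z) = 5 - z²
49788 + t(-84) = 49788 + (5 - 1*(-84)²) = 49788 + (5 - 1*7056) = 49788 + (5 - 7056) = 49788 - 7051 = 42737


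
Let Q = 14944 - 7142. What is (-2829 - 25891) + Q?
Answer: -20918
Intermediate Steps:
Q = 7802
(-2829 - 25891) + Q = (-2829 - 25891) + 7802 = -28720 + 7802 = -20918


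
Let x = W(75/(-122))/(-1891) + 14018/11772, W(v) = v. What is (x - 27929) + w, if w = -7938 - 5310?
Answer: -13978280959819/339477993 ≈ -41176.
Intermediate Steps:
w = -13248
x = 404357942/339477993 (x = (75/(-122))/(-1891) + 14018/11772 = (75*(-1/122))*(-1/1891) + 14018*(1/11772) = -75/122*(-1/1891) + 7009/5886 = 75/230702 + 7009/5886 = 404357942/339477993 ≈ 1.1911)
(x - 27929) + w = (404357942/339477993 - 27929) - 13248 = -9480876508555/339477993 - 13248 = -13978280959819/339477993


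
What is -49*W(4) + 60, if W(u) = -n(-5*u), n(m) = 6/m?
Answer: 453/10 ≈ 45.300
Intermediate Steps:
W(u) = 6/(5*u) (W(u) = -6/((-5*u)) = -6*(-1/(5*u)) = -(-6)/(5*u) = 6/(5*u))
-49*W(4) + 60 = -294/(5*4) + 60 = -49*3/10 + 60 = -147/10 + 60 = 453/10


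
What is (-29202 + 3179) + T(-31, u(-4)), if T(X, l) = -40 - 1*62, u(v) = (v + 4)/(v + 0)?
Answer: -26125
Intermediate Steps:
u(v) = (4 + v)/v
T(X, l) = -102 (T(X, l) = -40 - 62 = -102)
(-29202 + 3179) + T(-31, u(-4)) = (-29202 + 3179) - 102 = -26023 - 102 = -26125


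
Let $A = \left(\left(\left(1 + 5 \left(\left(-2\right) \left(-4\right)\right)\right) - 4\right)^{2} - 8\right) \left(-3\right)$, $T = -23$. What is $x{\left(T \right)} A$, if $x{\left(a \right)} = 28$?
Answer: $-114324$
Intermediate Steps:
$A = -4083$ ($A = \left(\left(\left(1 + 5 \cdot 8\right) - 4\right)^{2} - 8\right) \left(-3\right) = \left(\left(\left(1 + 40\right) - 4\right)^{2} - 8\right) \left(-3\right) = \left(\left(41 - 4\right)^{2} - 8\right) \left(-3\right) = \left(37^{2} - 8\right) \left(-3\right) = \left(1369 - 8\right) \left(-3\right) = 1361 \left(-3\right) = -4083$)
$x{\left(T \right)} A = 28 \left(-4083\right) = -114324$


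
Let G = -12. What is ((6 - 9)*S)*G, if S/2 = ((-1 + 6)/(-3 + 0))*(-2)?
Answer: 240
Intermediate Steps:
S = 20/3 (S = 2*(((-1 + 6)/(-3 + 0))*(-2)) = 2*((5/(-3))*(-2)) = 2*((5*(-⅓))*(-2)) = 2*(-5/3*(-2)) = 2*(10/3) = 20/3 ≈ 6.6667)
((6 - 9)*S)*G = ((6 - 9)*(20/3))*(-12) = -3*20/3*(-12) = -20*(-12) = 240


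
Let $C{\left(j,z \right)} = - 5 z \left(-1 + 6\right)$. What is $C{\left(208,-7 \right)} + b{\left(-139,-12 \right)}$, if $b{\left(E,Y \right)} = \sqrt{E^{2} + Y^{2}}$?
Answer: $175 + \sqrt{19465} \approx 314.52$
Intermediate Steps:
$C{\left(j,z \right)} = - 25 z$ ($C{\left(j,z \right)} = - 5 z 5 = - 5 \cdot 5 z = - 25 z$)
$C{\left(208,-7 \right)} + b{\left(-139,-12 \right)} = \left(-25\right) \left(-7\right) + \sqrt{\left(-139\right)^{2} + \left(-12\right)^{2}} = 175 + \sqrt{19321 + 144} = 175 + \sqrt{19465}$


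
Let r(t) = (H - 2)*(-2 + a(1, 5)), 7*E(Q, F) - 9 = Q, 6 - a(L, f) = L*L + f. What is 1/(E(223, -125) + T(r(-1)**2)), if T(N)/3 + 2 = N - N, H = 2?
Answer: 7/190 ≈ 0.036842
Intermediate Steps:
a(L, f) = 6 - f - L**2 (a(L, f) = 6 - (L*L + f) = 6 - (L**2 + f) = 6 - (f + L**2) = 6 + (-f - L**2) = 6 - f - L**2)
E(Q, F) = 9/7 + Q/7
r(t) = 0 (r(t) = (2 - 2)*(-2 + (6 - 1*5 - 1*1**2)) = 0*(-2 + (6 - 5 - 1*1)) = 0*(-2 + (6 - 5 - 1)) = 0*(-2 + 0) = 0*(-2) = 0)
T(N) = -6 (T(N) = -6 + 3*(N - N) = -6 + 3*0 = -6 + 0 = -6)
1/(E(223, -125) + T(r(-1)**2)) = 1/((9/7 + (1/7)*223) - 6) = 1/((9/7 + 223/7) - 6) = 1/(232/7 - 6) = 1/(190/7) = 7/190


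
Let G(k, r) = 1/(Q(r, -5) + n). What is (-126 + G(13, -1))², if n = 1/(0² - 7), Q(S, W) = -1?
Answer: 1030225/64 ≈ 16097.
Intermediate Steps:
n = -⅐ (n = 1/(0 - 7) = 1/(-7) = -⅐ ≈ -0.14286)
G(k, r) = -7/8 (G(k, r) = 1/(-1 - ⅐) = 1/(-8/7) = -7/8)
(-126 + G(13, -1))² = (-126 - 7/8)² = (-1015/8)² = 1030225/64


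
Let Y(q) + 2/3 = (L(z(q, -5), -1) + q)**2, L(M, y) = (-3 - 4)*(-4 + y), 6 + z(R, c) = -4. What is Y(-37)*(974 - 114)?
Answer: 8600/3 ≈ 2866.7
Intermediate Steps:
z(R, c) = -10 (z(R, c) = -6 - 4 = -10)
L(M, y) = 28 - 7*y (L(M, y) = -7*(-4 + y) = 28 - 7*y)
Y(q) = -2/3 + (35 + q)**2 (Y(q) = -2/3 + ((28 - 7*(-1)) + q)**2 = -2/3 + ((28 + 7) + q)**2 = -2/3 + (35 + q)**2)
Y(-37)*(974 - 114) = (-2/3 + (35 - 37)**2)*(974 - 114) = (-2/3 + (-2)**2)*860 = (-2/3 + 4)*860 = (10/3)*860 = 8600/3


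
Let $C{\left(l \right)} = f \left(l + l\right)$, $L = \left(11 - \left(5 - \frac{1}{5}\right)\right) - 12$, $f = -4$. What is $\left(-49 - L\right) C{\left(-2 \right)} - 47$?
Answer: $- \frac{3691}{5} \approx -738.2$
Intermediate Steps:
$L = - \frac{29}{5}$ ($L = \left(11 + \left(\frac{1}{5} - 5\right)\right) - 12 = \left(11 - \frac{24}{5}\right) - 12 = \frac{31}{5} - 12 = - \frac{29}{5} \approx -5.8$)
$C{\left(l \right)} = - 8 l$ ($C{\left(l \right)} = - 4 \left(l + l\right) = - 4 \cdot 2 l = - 8 l$)
$\left(-49 - L\right) C{\left(-2 \right)} - 47 = \left(-49 - - \frac{29}{5}\right) \left(\left(-8\right) \left(-2\right)\right) - 47 = \left(-49 + \frac{29}{5}\right) 16 - 47 = \left(- \frac{216}{5}\right) 16 - 47 = - \frac{3456}{5} - 47 = - \frac{3691}{5}$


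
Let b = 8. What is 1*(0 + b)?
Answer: 8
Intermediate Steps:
1*(0 + b) = 1*(0 + 8) = 1*8 = 8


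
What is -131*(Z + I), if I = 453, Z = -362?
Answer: -11921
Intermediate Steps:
-131*(Z + I) = -131*(-362 + 453) = -131*91 = -11921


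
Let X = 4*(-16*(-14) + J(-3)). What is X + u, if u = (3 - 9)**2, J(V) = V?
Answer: 920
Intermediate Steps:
u = 36 (u = (-6)**2 = 36)
X = 884 (X = 4*(-16*(-14) - 3) = 4*(224 - 3) = 4*221 = 884)
X + u = 884 + 36 = 920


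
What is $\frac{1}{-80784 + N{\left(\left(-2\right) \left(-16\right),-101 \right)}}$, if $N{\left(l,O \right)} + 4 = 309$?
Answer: $- \frac{1}{80479} \approx -1.2426 \cdot 10^{-5}$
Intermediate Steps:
$N{\left(l,O \right)} = 305$ ($N{\left(l,O \right)} = -4 + 309 = 305$)
$\frac{1}{-80784 + N{\left(\left(-2\right) \left(-16\right),-101 \right)}} = \frac{1}{-80784 + 305} = \frac{1}{-80479} = - \frac{1}{80479}$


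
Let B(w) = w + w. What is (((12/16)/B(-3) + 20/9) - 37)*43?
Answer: -108059/72 ≈ -1500.8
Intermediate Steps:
B(w) = 2*w
(((12/16)/B(-3) + 20/9) - 37)*43 = (((12/16)/((2*(-3))) + 20/9) - 37)*43 = (((12*(1/16))/(-6) + 20*(⅑)) - 37)*43 = (((¾)*(-⅙) + 20/9) - 37)*43 = ((-⅛ + 20/9) - 37)*43 = (151/72 - 37)*43 = -2513/72*43 = -108059/72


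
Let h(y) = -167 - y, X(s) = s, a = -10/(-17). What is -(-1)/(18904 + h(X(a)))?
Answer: 17/318519 ≈ 5.3372e-5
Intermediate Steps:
a = 10/17 (a = -10*(-1/17) = 10/17 ≈ 0.58823)
-(-1)/(18904 + h(X(a))) = -(-1)/(18904 + (-167 - 1*10/17)) = -(-1)/(18904 + (-167 - 10/17)) = -(-1)/(18904 - 2849/17) = -(-1)/318519/17 = -(-1)*17/318519 = -1*(-17/318519) = 17/318519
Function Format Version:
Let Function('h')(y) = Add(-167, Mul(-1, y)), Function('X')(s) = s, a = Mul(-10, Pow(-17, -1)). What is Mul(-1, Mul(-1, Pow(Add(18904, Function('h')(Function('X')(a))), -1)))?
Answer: Rational(17, 318519) ≈ 5.3372e-5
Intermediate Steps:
a = Rational(10, 17) (a = Mul(-10, Rational(-1, 17)) = Rational(10, 17) ≈ 0.58823)
Mul(-1, Mul(-1, Pow(Add(18904, Function('h')(Function('X')(a))), -1))) = Mul(-1, Mul(-1, Pow(Add(18904, Add(-167, Mul(-1, Rational(10, 17)))), -1))) = Mul(-1, Mul(-1, Pow(Add(18904, Add(-167, Rational(-10, 17))), -1))) = Mul(-1, Mul(-1, Pow(Add(18904, Rational(-2849, 17)), -1))) = Mul(-1, Mul(-1, Pow(Rational(318519, 17), -1))) = Mul(-1, Mul(-1, Rational(17, 318519))) = Mul(-1, Rational(-17, 318519)) = Rational(17, 318519)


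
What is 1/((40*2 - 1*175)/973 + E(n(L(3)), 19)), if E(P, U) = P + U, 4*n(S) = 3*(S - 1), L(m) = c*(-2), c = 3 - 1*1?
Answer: 3892/58973 ≈ 0.065996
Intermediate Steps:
c = 2 (c = 3 - 1 = 2)
L(m) = -4 (L(m) = 2*(-2) = -4)
n(S) = -¾ + 3*S/4 (n(S) = (3*(S - 1))/4 = (3*(-1 + S))/4 = (-3 + 3*S)/4 = -¾ + 3*S/4)
1/((40*2 - 1*175)/973 + E(n(L(3)), 19)) = 1/((40*2 - 1*175)/973 + ((-¾ + (¾)*(-4)) + 19)) = 1/((80 - 175)*(1/973) + ((-¾ - 3) + 19)) = 1/(-95*1/973 + (-15/4 + 19)) = 1/(-95/973 + 61/4) = 1/(58973/3892) = 3892/58973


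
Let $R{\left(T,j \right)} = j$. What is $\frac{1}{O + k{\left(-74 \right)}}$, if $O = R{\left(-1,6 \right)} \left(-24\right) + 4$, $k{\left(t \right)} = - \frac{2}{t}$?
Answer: $- \frac{37}{5179} \approx -0.0071442$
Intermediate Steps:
$O = -140$ ($O = 6 \left(-24\right) + 4 = -144 + 4 = -140$)
$\frac{1}{O + k{\left(-74 \right)}} = \frac{1}{-140 - \frac{2}{-74}} = \frac{1}{-140 - - \frac{1}{37}} = \frac{1}{-140 + \frac{1}{37}} = \frac{1}{- \frac{5179}{37}} = - \frac{37}{5179}$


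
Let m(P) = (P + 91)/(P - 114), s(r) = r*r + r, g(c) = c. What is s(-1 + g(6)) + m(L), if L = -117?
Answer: 6956/231 ≈ 30.113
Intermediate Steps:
s(r) = r + r**2 (s(r) = r**2 + r = r + r**2)
m(P) = (91 + P)/(-114 + P)
s(-1 + g(6)) + m(L) = (-1 + 6)*(1 + (-1 + 6)) + (91 - 117)/(-114 - 117) = 5*(1 + 5) - 26/(-231) = 5*6 - 1/231*(-26) = 30 + 26/231 = 6956/231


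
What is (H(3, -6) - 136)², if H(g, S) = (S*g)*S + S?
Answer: 1156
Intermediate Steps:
H(g, S) = S + g*S² (H(g, S) = g*S² + S = S + g*S²)
(H(3, -6) - 136)² = (-6*(1 - 6*3) - 136)² = (-6*(1 - 18) - 136)² = (-6*(-17) - 136)² = (102 - 136)² = (-34)² = 1156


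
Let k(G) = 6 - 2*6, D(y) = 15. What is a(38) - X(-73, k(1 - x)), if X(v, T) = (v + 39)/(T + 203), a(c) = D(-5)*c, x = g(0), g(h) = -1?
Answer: 112324/197 ≈ 570.17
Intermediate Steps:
x = -1
a(c) = 15*c
k(G) = -6 (k(G) = 6 - 12 = -6)
X(v, T) = (39 + v)/(203 + T)
a(38) - X(-73, k(1 - x)) = 15*38 - (39 - 73)/(203 - 6) = 570 - (-34)/197 = 570 - 1*(-34/197) = 570 + 34/197 = 112324/197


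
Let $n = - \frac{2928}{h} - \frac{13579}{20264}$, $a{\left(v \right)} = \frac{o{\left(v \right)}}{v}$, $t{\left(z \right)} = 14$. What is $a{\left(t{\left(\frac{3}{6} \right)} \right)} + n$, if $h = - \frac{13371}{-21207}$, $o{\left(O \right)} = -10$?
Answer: $- \frac{2936849677597}{632216536} \approx -4645.3$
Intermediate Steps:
$a{\left(v \right)} = - \frac{10}{v}$
$h = \frac{4457}{7069}$ ($h = \left(-13371\right) \left(- \frac{1}{21207}\right) = \frac{4457}{7069} \approx 0.6305$)
$n = - \frac{419485442051}{90316648}$ ($n = - \frac{2928}{\frac{4457}{7069}} - \frac{13579}{20264} = \left(-2928\right) \frac{7069}{4457} - \frac{13579}{20264} = - \frac{20698032}{4457} - \frac{13579}{20264} = - \frac{419485442051}{90316648} \approx -4644.6$)
$a{\left(t{\left(\frac{3}{6} \right)} \right)} + n = - \frac{10}{14} - \frac{419485442051}{90316648} = \left(-10\right) \frac{1}{14} - \frac{419485442051}{90316648} = - \frac{5}{7} - \frac{419485442051}{90316648} = - \frac{2936849677597}{632216536}$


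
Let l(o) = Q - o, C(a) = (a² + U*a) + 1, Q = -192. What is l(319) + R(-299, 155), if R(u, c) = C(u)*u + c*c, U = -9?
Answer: -27512293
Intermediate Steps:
C(a) = 1 + a² - 9*a (C(a) = (a² - 9*a) + 1 = 1 + a² - 9*a)
l(o) = -192 - o
R(u, c) = c² + u*(1 + u² - 9*u) (R(u, c) = (1 + u² - 9*u)*u + c*c = u*(1 + u² - 9*u) + c² = c² + u*(1 + u² - 9*u))
l(319) + R(-299, 155) = (-192 - 1*319) + (155² - 299*(1 + (-299)² - 9*(-299))) = (-192 - 319) + (24025 - 299*(1 + 89401 + 2691)) = -511 + (24025 - 299*92093) = -511 + (24025 - 27535807) = -511 - 27511782 = -27512293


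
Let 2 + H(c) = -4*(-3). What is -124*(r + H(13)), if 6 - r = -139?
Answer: -19220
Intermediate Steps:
H(c) = 10 (H(c) = -2 - 4*(-3) = -2 + 12 = 10)
r = 145 (r = 6 - 1*(-139) = 6 + 139 = 145)
-124*(r + H(13)) = -124*(145 + 10) = -124*155 = -19220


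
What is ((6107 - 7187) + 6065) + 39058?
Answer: 44043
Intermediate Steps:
((6107 - 7187) + 6065) + 39058 = (-1080 + 6065) + 39058 = 4985 + 39058 = 44043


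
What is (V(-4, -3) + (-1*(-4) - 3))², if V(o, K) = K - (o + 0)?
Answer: 4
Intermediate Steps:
V(o, K) = K - o
(V(-4, -3) + (-1*(-4) - 3))² = ((-3 - 1*(-4)) + (-1*(-4) - 3))² = ((-3 + 4) + (4 - 3))² = (1 + 1)² = 2² = 4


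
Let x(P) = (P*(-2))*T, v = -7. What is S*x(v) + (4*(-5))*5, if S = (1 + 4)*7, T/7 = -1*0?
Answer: -100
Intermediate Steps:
T = 0 (T = 7*(-1*0) = 7*0 = 0)
S = 35 (S = 5*7 = 35)
x(P) = 0 (x(P) = (P*(-2))*0 = -2*P*0 = 0)
S*x(v) + (4*(-5))*5 = 35*0 + (4*(-5))*5 = 0 - 20*5 = 0 - 100 = -100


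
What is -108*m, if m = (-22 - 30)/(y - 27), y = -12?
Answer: -144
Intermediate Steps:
m = 4/3 (m = (-22 - 30)/(-12 - 27) = -52/(-39) = -52*(-1/39) = 4/3 ≈ 1.3333)
-108*m = -108*4/3 = -144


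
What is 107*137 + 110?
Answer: 14769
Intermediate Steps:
107*137 + 110 = 14659 + 110 = 14769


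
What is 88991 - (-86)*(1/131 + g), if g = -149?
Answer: 9979273/131 ≈ 76178.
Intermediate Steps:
88991 - (-86)*(1/131 + g) = 88991 - (-86)*(1/131 - 149) = 88991 - (-86)*(-19518)/131 = 88991 - 1*1678548/131 = 88991 - 1678548/131 = 9979273/131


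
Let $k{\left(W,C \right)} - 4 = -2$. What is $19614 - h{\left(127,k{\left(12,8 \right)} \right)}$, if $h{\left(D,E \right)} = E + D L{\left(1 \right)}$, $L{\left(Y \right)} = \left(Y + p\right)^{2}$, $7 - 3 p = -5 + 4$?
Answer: $\frac{161141}{9} \approx 17905.0$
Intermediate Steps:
$k{\left(W,C \right)} = 2$ ($k{\left(W,C \right)} = 4 - 2 = 2$)
$p = \frac{8}{3}$ ($p = \frac{7}{3} - \frac{-5 + 4}{3} = \frac{7}{3} - - \frac{1}{3} = \frac{7}{3} + \frac{1}{3} = \frac{8}{3} \approx 2.6667$)
$L{\left(Y \right)} = \left(\frac{8}{3} + Y\right)^{2}$ ($L{\left(Y \right)} = \left(Y + \frac{8}{3}\right)^{2} = \left(\frac{8}{3} + Y\right)^{2}$)
$h{\left(D,E \right)} = E + \frac{121 D}{9}$ ($h{\left(D,E \right)} = E + D \frac{\left(8 + 3 \cdot 1\right)^{2}}{9} = E + D \frac{\left(8 + 3\right)^{2}}{9} = E + D \frac{11^{2}}{9} = E + D \frac{1}{9} \cdot 121 = E + D \frac{121}{9} = E + \frac{121 D}{9}$)
$19614 - h{\left(127,k{\left(12,8 \right)} \right)} = 19614 - \left(2 + \frac{121}{9} \cdot 127\right) = 19614 - \left(2 + \frac{15367}{9}\right) = 19614 - \frac{15385}{9} = \frac{161141}{9}$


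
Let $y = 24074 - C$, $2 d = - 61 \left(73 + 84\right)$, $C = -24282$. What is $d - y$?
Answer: $- \frac{106289}{2} \approx -53145.0$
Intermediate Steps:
$d = - \frac{9577}{2}$ ($d = \frac{\left(-61\right) \left(73 + 84\right)}{2} = \frac{\left(-61\right) 157}{2} = \frac{1}{2} \left(-9577\right) = - \frac{9577}{2} \approx -4788.5$)
$y = 48356$ ($y = 24074 - -24282 = 24074 + 24282 = 48356$)
$d - y = - \frac{9577}{2} - 48356 = - \frac{106289}{2}$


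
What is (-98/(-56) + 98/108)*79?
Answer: 22673/108 ≈ 209.94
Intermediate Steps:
(-98/(-56) + 98/108)*79 = (-98*(-1/56) + 98*(1/108))*79 = (7/4 + 49/54)*79 = (287/108)*79 = 22673/108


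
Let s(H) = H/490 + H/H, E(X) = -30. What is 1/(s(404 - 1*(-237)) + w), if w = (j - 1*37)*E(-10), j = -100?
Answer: 490/2015031 ≈ 0.00024317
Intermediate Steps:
w = 4110 (w = (-100 - 1*37)*(-30) = (-100 - 37)*(-30) = -137*(-30) = 4110)
s(H) = 1 + H/490 (s(H) = H*(1/490) + 1 = H/490 + 1 = 1 + H/490)
1/(s(404 - 1*(-237)) + w) = 1/((1 + (404 - 1*(-237))/490) + 4110) = 1/((1 + (404 + 237)/490) + 4110) = 1/((1 + (1/490)*641) + 4110) = 1/((1 + 641/490) + 4110) = 1/(1131/490 + 4110) = 1/(2015031/490) = 490/2015031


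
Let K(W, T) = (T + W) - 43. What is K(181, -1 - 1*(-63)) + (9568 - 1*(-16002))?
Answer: 25770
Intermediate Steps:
K(W, T) = -43 + T + W
K(181, -1 - 1*(-63)) + (9568 - 1*(-16002)) = (-43 + (-1 - 1*(-63)) + 181) + (9568 - 1*(-16002)) = (-43 + (-1 + 63) + 181) + (9568 + 16002) = (-43 + 62 + 181) + 25570 = 200 + 25570 = 25770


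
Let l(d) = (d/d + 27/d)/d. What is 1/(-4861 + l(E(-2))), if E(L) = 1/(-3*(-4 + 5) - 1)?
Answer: -1/4433 ≈ -0.00022558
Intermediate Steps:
E(L) = -1/4 (E(L) = 1/(-3*1 - 1) = 1/(-3 - 1) = 1/(-4) = -1/4)
l(d) = (1 + 27/d)/d
1/(-4861 + l(E(-2))) = 1/(-4861 + (27 - 1/4)/(-1/4)**2) = 1/(-4861 + 16*(107/4)) = 1/(-4861 + 428) = 1/(-4433) = -1/4433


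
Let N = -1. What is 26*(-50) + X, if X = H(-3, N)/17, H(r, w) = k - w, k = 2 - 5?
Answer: -22102/17 ≈ -1300.1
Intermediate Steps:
k = -3
H(r, w) = -3 - w
X = -2/17 (X = (-3 - 1*(-1))/17 = (-3 + 1)*(1/17) = -2*1/17 = -2/17 ≈ -0.11765)
26*(-50) + X = 26*(-50) - 2/17 = -1300 - 2/17 = -22102/17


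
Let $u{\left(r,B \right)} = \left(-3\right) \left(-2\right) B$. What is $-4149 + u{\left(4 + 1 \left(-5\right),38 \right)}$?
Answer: $-3921$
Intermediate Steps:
$u{\left(r,B \right)} = 6 B$
$-4149 + u{\left(4 + 1 \left(-5\right),38 \right)} = -4149 + 6 \cdot 38 = -4149 + 228 = -3921$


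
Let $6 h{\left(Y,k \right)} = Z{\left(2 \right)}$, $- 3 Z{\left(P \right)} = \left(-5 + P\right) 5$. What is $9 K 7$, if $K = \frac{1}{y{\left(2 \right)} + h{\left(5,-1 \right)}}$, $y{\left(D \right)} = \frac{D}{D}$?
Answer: $\frac{378}{11} \approx 34.364$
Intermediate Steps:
$y{\left(D \right)} = 1$
$Z{\left(P \right)} = \frac{25}{3} - \frac{5 P}{3}$ ($Z{\left(P \right)} = - \frac{\left(-5 + P\right) 5}{3} = - \frac{-25 + 5 P}{3} = \frac{25}{3} - \frac{5 P}{3}$)
$h{\left(Y,k \right)} = \frac{5}{6}$ ($h{\left(Y,k \right)} = \frac{\frac{25}{3} - \frac{10}{3}}{6} = \frac{1}{6} \cdot 5 = \frac{5}{6}$)
$K = \frac{6}{11}$ ($K = \frac{1}{1 + \frac{5}{6}} = \frac{1}{\frac{11}{6}} = \frac{6}{11} \approx 0.54545$)
$9 K 7 = 9 \cdot \frac{6}{11} \cdot 7 = \frac{54}{11} \cdot 7 = \frac{378}{11}$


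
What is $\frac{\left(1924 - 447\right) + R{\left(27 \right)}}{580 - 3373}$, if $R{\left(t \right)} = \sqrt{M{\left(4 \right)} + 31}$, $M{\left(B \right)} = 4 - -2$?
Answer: $- \frac{211}{399} - \frac{\sqrt{37}}{2793} \approx -0.531$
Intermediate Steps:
$M{\left(B \right)} = 6$ ($M{\left(B \right)} = 4 + 2 = 6$)
$R{\left(t \right)} = \sqrt{37}$ ($R{\left(t \right)} = \sqrt{6 + 31} = \sqrt{37}$)
$\frac{\left(1924 - 447\right) + R{\left(27 \right)}}{580 - 3373} = \frac{\left(1924 - 447\right) + \sqrt{37}}{580 - 3373} = \frac{1477 + \sqrt{37}}{-2793} = \left(1477 + \sqrt{37}\right) \left(- \frac{1}{2793}\right) = - \frac{211}{399} - \frac{\sqrt{37}}{2793}$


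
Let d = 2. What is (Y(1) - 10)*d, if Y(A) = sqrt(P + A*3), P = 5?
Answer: -20 + 4*sqrt(2) ≈ -14.343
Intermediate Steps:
Y(A) = sqrt(5 + 3*A) (Y(A) = sqrt(5 + A*3) = sqrt(5 + 3*A))
(Y(1) - 10)*d = (sqrt(5 + 3*1) - 10)*2 = (sqrt(5 + 3) - 10)*2 = (sqrt(8) - 10)*2 = (2*sqrt(2) - 10)*2 = (-10 + 2*sqrt(2))*2 = -20 + 4*sqrt(2)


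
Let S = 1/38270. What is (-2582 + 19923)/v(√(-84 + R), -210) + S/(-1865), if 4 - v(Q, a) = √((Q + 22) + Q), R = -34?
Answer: -1/71373550 + 17341/(4 - √(22 + 2*I*√118)) ≈ -3438.9 + 6348.8*I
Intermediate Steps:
v(Q, a) = 4 - √(22 + 2*Q) (v(Q, a) = 4 - √((Q + 22) + Q) = 4 - √((22 + Q) + Q) = 4 - √(22 + 2*Q))
S = 1/38270 ≈ 2.6130e-5
(-2582 + 19923)/v(√(-84 + R), -210) + S/(-1865) = (-2582 + 19923)/(4 - √(22 + 2*√(-84 - 34))) + (1/38270)/(-1865) = 17341/(4 - √(22 + 2*√(-118))) + (1/38270)*(-1/1865) = 17341/(4 - √(22 + 2*(I*√118))) - 1/71373550 = 17341/(4 - √(22 + 2*I*√118)) - 1/71373550 = -1/71373550 + 17341/(4 - √(22 + 2*I*√118))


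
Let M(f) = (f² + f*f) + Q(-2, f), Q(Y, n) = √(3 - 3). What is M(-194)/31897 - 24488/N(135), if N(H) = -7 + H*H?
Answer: 295105780/290549773 ≈ 1.0157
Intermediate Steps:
N(H) = -7 + H²
Q(Y, n) = 0 (Q(Y, n) = √0 = 0)
M(f) = 2*f² (M(f) = (f² + f*f) + 0 = (f² + f²) + 0 = 2*f² + 0 = 2*f²)
M(-194)/31897 - 24488/N(135) = (2*(-194)²)/31897 - 24488/(-7 + 135²) = (2*37636)*(1/31897) - 24488/(-7 + 18225) = 75272*(1/31897) - 24488/18218 = 75272/31897 - 24488*1/18218 = 75272/31897 - 12244/9109 = 295105780/290549773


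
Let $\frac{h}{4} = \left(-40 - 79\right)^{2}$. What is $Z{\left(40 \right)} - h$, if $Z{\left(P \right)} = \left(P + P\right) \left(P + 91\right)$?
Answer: $-46164$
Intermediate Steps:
$h = 56644$ ($h = 4 \left(-40 - 79\right)^{2} = 4 \left(-119\right)^{2} = 4 \cdot 14161 = 56644$)
$Z{\left(P \right)} = 2 P \left(91 + P\right)$
$Z{\left(40 \right)} - h = 2 \cdot 40 \left(91 + 40\right) - 56644 = 2 \cdot 40 \cdot 131 - 56644 = 10480 - 56644 = -46164$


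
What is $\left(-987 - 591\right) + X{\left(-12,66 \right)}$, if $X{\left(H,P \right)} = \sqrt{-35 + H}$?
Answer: $-1578 + i \sqrt{47} \approx -1578.0 + 6.8557 i$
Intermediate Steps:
$\left(-987 - 591\right) + X{\left(-12,66 \right)} = \left(-987 - 591\right) + \sqrt{-35 - 12} = -1578 + \sqrt{-47} = -1578 + i \sqrt{47}$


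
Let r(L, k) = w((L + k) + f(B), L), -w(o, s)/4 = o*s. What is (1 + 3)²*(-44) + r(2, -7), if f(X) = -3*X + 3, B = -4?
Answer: -784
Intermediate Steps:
f(X) = 3 - 3*X
w(o, s) = -4*o*s
r(L, k) = -4*L*(15 + L + k) (r(L, k) = -4*((L + k) + (3 - 3*(-4)))*L = -4*((L + k) + (3 + 12))*L = -4*((L + k) + 15)*L = -4*(15 + L + k)*L = -4*L*(15 + L + k))
(1 + 3)²*(-44) + r(2, -7) = (1 + 3)²*(-44) - 4*2*(15 + 2 - 7) = 4²*(-44) - 4*2*10 = 16*(-44) - 80 = -704 - 80 = -784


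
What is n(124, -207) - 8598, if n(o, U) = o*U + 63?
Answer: -34203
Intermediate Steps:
n(o, U) = 63 + U*o (n(o, U) = U*o + 63 = 63 + U*o)
n(124, -207) - 8598 = (63 - 207*124) - 8598 = (63 - 25668) - 8598 = -25605 - 8598 = -34203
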